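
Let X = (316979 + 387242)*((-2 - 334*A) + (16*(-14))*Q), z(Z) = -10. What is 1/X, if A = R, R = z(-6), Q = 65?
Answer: -1/7902768062 ≈ -1.2654e-10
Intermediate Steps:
R = -10
A = -10
X = -7902768062 (X = (316979 + 387242)*((-2 - 334*(-10)) + (16*(-14))*65) = 704221*((-2 + 3340) - 224*65) = 704221*(3338 - 14560) = 704221*(-11222) = -7902768062)
1/X = 1/(-7902768062) = -1/7902768062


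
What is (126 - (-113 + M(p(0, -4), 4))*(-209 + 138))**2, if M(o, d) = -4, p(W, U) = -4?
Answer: 66928761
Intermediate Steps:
(126 - (-113 + M(p(0, -4), 4))*(-209 + 138))**2 = (126 - (-113 - 4)*(-209 + 138))**2 = (126 - (-117)*(-71))**2 = (126 - 1*8307)**2 = (126 - 8307)**2 = (-8181)**2 = 66928761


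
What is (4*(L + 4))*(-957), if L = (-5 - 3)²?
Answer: -260304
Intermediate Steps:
L = 64 (L = (-8)² = 64)
(4*(L + 4))*(-957) = (4*(64 + 4))*(-957) = (4*68)*(-957) = 272*(-957) = -260304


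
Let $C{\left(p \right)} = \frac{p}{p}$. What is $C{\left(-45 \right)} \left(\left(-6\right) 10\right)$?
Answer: $-60$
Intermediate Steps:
$C{\left(p \right)} = 1$
$C{\left(-45 \right)} \left(\left(-6\right) 10\right) = 1 \left(\left(-6\right) 10\right) = 1 \left(-60\right) = -60$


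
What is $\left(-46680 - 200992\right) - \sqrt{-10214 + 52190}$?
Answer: $-247672 - 6 \sqrt{1166} \approx -2.4788 \cdot 10^{5}$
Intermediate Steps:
$\left(-46680 - 200992\right) - \sqrt{-10214 + 52190} = \left(-46680 - 200992\right) - \sqrt{41976} = -247672 - 6 \sqrt{1166}$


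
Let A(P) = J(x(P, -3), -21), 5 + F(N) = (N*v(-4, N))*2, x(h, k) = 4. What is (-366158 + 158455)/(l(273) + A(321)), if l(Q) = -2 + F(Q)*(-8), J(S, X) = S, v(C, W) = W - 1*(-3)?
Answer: 207703/1205526 ≈ 0.17229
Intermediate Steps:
v(C, W) = 3 + W (v(C, W) = W + 3 = 3 + W)
F(N) = -5 + 2*N*(3 + N) (F(N) = -5 + (N*(3 + N))*2 = -5 + 2*N*(3 + N))
A(P) = 4
l(Q) = 38 - 16*Q*(3 + Q) (l(Q) = -2 + (-5 + 2*Q*(3 + Q))*(-8) = -2 + (40 - 16*Q*(3 + Q)) = 38 - 16*Q*(3 + Q))
(-366158 + 158455)/(l(273) + A(321)) = (-366158 + 158455)/((38 - 16*273*(3 + 273)) + 4) = -207703/((38 - 16*273*276) + 4) = -207703/((38 - 1205568) + 4) = -207703/(-1205530 + 4) = -207703/(-1205526) = -207703*(-1/1205526) = 207703/1205526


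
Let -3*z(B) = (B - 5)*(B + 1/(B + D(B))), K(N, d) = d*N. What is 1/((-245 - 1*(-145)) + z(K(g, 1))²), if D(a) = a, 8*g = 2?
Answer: -256/22351 ≈ -0.011454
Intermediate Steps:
g = ¼ (g = (⅛)*2 = ¼ ≈ 0.25000)
K(N, d) = N*d
z(B) = -(-5 + B)*(B + 1/(2*B))/3 (z(B) = -(B - 5)*(B + 1/(B + B))/3 = -(-5 + B)*(B + 1/(2*B))/3)
1/((-245 - 1*(-145)) + z(K(g, 1))²) = 1/((-245 - 1*(-145)) + ((5 - 1/4 - 2*((¼)*1)³ + 10*((¼)*1)²)/(6*(((¼)*1))))²) = 1/((-245 + 145) + ((5 - 1*¼ - 2*(¼)³ + 10*(¼)²)/(6*(¼)))²) = 1/(-100 + ((⅙)*4*(5 - ¼ - 2*1/64 + 10*(1/16)))²) = 1/(-100 + ((⅙)*4*(5 - ¼ - 1/32 + 5/8))²) = 1/(-100 + ((⅙)*4*(171/32))²) = 1/(-100 + (57/16)²) = 1/(-100 + 3249/256) = 1/(-22351/256) = -256/22351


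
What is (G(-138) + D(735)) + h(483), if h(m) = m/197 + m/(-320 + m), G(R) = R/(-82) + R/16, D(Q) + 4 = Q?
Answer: 7683106141/10532408 ≈ 729.47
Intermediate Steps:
D(Q) = -4 + Q
G(R) = 33*R/656 (G(R) = R*(-1/82) + R*(1/16) = -R/82 + R/16 = 33*R/656)
h(m) = m/197 + m/(-320 + m) (h(m) = m*(1/197) + m/(-320 + m) = m/197 + m/(-320 + m))
(G(-138) + D(735)) + h(483) = ((33/656)*(-138) + (-4 + 735)) + (1/197)*483*(-123 + 483)/(-320 + 483) = (-2277/328 + 731) + (1/197)*483*360/163 = 237491/328 + (1/197)*483*(1/163)*360 = 237491/328 + 173880/32111 = 7683106141/10532408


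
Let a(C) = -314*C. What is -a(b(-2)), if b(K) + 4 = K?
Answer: -1884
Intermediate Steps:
b(K) = -4 + K
-a(b(-2)) = -(-314)*(-4 - 2) = -(-314)*(-6) = -1*1884 = -1884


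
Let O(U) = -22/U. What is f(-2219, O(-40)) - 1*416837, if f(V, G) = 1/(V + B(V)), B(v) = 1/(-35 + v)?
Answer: -2084863196053/5001627 ≈ -4.1684e+5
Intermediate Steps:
f(V, G) = 1/(V + 1/(-35 + V))
f(-2219, O(-40)) - 1*416837 = (-35 - 2219)/(1 - 2219*(-35 - 2219)) - 1*416837 = -2254/(1 - 2219*(-2254)) - 416837 = -2254/(1 + 5001626) - 416837 = -2254/5001627 - 416837 = -2084863196053/5001627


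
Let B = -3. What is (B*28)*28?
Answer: -2352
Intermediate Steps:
(B*28)*28 = -3*28*28 = -84*28 = -2352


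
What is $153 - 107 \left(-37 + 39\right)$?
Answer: $-61$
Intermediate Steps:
$153 - 107 \left(-37 + 39\right) = 153 - 214 = -61$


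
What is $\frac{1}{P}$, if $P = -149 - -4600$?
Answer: $\frac{1}{4451} \approx 0.00022467$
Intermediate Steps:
$P = 4451$ ($P = -149 + 4600 = 4451$)
$\frac{1}{P} = \frac{1}{4451}$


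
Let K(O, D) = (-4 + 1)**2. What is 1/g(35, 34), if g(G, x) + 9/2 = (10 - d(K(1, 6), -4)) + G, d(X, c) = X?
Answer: 2/63 ≈ 0.031746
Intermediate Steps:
K(O, D) = 9 (K(O, D) = (-3)**2 = 9)
g(G, x) = -7/2 + G (g(G, x) = -9/2 + ((10 - 1*9) + G) = -9/2 + ((10 - 9) + G) = -9/2 + (1 + G) = -7/2 + G)
1/g(35, 34) = 1/(-7/2 + 35) = 1/(63/2) = 2/63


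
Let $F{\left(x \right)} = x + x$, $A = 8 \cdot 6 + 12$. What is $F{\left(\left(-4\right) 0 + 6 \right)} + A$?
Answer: $72$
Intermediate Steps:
$A = 60$ ($A = 48 + 12 = 60$)
$F{\left(x \right)} = 2 x$
$F{\left(\left(-4\right) 0 + 6 \right)} + A = 2 \left(\left(-4\right) 0 + 6\right) + 60 = 2 \left(0 + 6\right) + 60 = 2 \cdot 6 + 60 = 12 + 60 = 72$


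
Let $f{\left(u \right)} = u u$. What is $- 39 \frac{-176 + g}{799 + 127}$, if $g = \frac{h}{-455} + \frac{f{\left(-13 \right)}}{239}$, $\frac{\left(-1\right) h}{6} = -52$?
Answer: $\frac{57410379}{7745990} \approx 7.4116$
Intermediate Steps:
$h = 312$ ($h = \left(-6\right) \left(-52\right) = 312$)
$f{\left(u \right)} = u^{2}$
$g = \frac{179}{8365}$ ($g = \frac{312}{-455} + \frac{\left(-13\right)^{2}}{239} = 312 \left(- \frac{1}{455}\right) + 169 \cdot \frac{1}{239} = - \frac{24}{35} + \frac{169}{239} = \frac{179}{8365} \approx 0.021399$)
$- 39 \frac{-176 + g}{799 + 127} = - 39 \frac{-176 + \frac{179}{8365}}{799 + 127} = - 39 \left(- \frac{1472061}{8365 \cdot 926}\right) = - 39 \left(\left(- \frac{1472061}{8365}\right) \frac{1}{926}\right) = \left(-39\right) \left(- \frac{1472061}{7745990}\right) = \frac{57410379}{7745990}$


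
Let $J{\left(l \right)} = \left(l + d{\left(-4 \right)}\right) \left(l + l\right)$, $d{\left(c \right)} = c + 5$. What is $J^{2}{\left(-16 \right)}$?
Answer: $230400$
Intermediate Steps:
$d{\left(c \right)} = 5 + c$
$J{\left(l \right)} = 2 l \left(1 + l\right)$ ($J{\left(l \right)} = \left(l + \left(5 - 4\right)\right) \left(l + l\right) = \left(l + 1\right) 2 l = \left(1 + l\right) 2 l = 2 l \left(1 + l\right)$)
$J^{2}{\left(-16 \right)} = \left(2 \left(-16\right) \left(1 - 16\right)\right)^{2} = \left(2 \left(-16\right) \left(-15\right)\right)^{2} = 480^{2} = 230400$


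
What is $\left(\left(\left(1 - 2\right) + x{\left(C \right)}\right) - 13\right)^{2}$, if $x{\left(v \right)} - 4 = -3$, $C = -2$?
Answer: $169$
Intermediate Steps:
$x{\left(v \right)} = 1$ ($x{\left(v \right)} = 4 - 3 = 1$)
$\left(\left(\left(1 - 2\right) + x{\left(C \right)}\right) - 13\right)^{2} = \left(\left(\left(1 - 2\right) + 1\right) - 13\right)^{2} = \left(\left(-1 + 1\right) - 13\right)^{2} = \left(0 - 13\right)^{2} = \left(-13\right)^{2} = 169$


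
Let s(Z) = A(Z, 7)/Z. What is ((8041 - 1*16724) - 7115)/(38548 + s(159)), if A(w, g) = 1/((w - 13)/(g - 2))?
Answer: -366734772/894853277 ≈ -0.40983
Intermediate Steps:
A(w, g) = (-2 + g)/(-13 + w) (A(w, g) = 1/((-13 + w)/(-2 + g)) = (-2 + g)/(-13 + w))
s(Z) = 5/(Z*(-13 + Z)) (s(Z) = ((-2 + 7)/(-13 + Z))/Z = (5/(-13 + Z))/Z = 5/(Z*(-13 + Z)))
((8041 - 1*16724) - 7115)/(38548 + s(159)) = ((8041 - 1*16724) - 7115)/(38548 + 5/(159*(-13 + 159))) = ((8041 - 16724) - 7115)/(38548 + 5*(1/159)/146) = (-8683 - 7115)/(38548 + 5*(1/159)*(1/146)) = -15798/(38548 + 5/23214) = -15798/894853277/23214 = -15798*23214/894853277 = -366734772/894853277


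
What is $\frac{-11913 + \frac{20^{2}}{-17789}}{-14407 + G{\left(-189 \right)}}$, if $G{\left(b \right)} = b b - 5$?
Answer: $- \frac{211920757}{379065801} \approx -0.55906$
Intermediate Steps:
$G{\left(b \right)} = -5 + b^{2}$ ($G{\left(b \right)} = b^{2} - 5 = -5 + b^{2}$)
$\frac{-11913 + \frac{20^{2}}{-17789}}{-14407 + G{\left(-189 \right)}} = \frac{-11913 + \frac{20^{2}}{-17789}}{-14407 - \left(5 - \left(-189\right)^{2}\right)} = \frac{-11913 + 400 \left(- \frac{1}{17789}\right)}{-14407 + \left(-5 + 35721\right)} = \frac{-11913 - \frac{400}{17789}}{-14407 + 35716} = - \frac{211920757}{17789 \cdot 21309} = \left(- \frac{211920757}{17789}\right) \frac{1}{21309} = - \frac{211920757}{379065801}$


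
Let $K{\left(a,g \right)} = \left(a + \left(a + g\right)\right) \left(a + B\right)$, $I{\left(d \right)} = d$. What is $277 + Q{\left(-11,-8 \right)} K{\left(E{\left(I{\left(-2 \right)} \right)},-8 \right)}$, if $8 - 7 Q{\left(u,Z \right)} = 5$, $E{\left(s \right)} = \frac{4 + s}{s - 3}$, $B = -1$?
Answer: $\frac{7057}{25} \approx 282.28$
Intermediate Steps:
$E{\left(s \right)} = \frac{4 + s}{-3 + s}$
$Q{\left(u,Z \right)} = \frac{3}{7}$ ($Q{\left(u,Z \right)} = \frac{8}{7} - \frac{5}{7} = \frac{3}{7}$)
$K{\left(a,g \right)} = \left(-1 + a\right) \left(g + 2 a\right)$ ($K{\left(a,g \right)} = \left(a + \left(a + g\right)\right) \left(a - 1\right) = \left(g + 2 a\right) \left(-1 + a\right) = \left(-1 + a\right) \left(g + 2 a\right)$)
$277 + Q{\left(-11,-8 \right)} K{\left(E{\left(I{\left(-2 \right)} \right)},-8 \right)} = 277 + \frac{3 \left(\left(-1\right) \left(-8\right) - 2 \frac{4 - 2}{-3 - 2} + 2 \left(\frac{4 - 2}{-3 - 2}\right)^{2} + \frac{4 - 2}{-3 - 2} \left(-8\right)\right)}{7} = 277 + \frac{3 \left(8 - 2 \frac{1}{-5} \cdot 2 + 2 \left(\frac{1}{-5} \cdot 2\right)^{2} + \frac{1}{-5} \cdot 2 \left(-8\right)\right)}{7} = 277 + \frac{3 \left(8 - 2 \left(\left(- \frac{1}{5}\right) 2\right) + 2 \left(\left(- \frac{1}{5}\right) 2\right)^{2} + \left(- \frac{1}{5}\right) 2 \left(-8\right)\right)}{7} = 277 + \frac{3 \left(8 - - \frac{4}{5} + 2 \left(- \frac{2}{5}\right)^{2} - - \frac{16}{5}\right)}{7} = 277 + \frac{3 \left(8 + \frac{4}{5} + 2 \cdot \frac{4}{25} + \frac{16}{5}\right)}{7} = 277 + \frac{3 \left(8 + \frac{4}{5} + \frac{8}{25} + \frac{16}{5}\right)}{7} = 277 + \frac{3}{7} \cdot \frac{308}{25} = 277 + \frac{132}{25} = \frac{7057}{25}$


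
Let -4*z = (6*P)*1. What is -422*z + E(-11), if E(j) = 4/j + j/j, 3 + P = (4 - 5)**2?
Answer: -13919/11 ≈ -1265.4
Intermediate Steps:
P = -2 (P = -3 + (4 - 5)**2 = -3 + (-1)**2 = -3 + 1 = -2)
E(j) = 1 + 4/j (E(j) = 4/j + 1 = 1 + 4/j)
z = 3 (z = -6*(-2)/4 = -(-3) = -1/4*(-12) = 3)
-422*z + E(-11) = -422*3 + (4 - 11)/(-11) = -1266 - 1/11*(-7) = -1266 + 7/11 = -13919/11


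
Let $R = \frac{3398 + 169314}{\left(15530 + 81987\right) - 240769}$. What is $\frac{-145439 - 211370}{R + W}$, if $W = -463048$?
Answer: $\frac{12778400717}{16583181202} \approx 0.77056$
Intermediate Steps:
$R = - \frac{43178}{35813}$ ($R = \frac{172712}{97517 - 240769} = \frac{172712}{-143252} = 172712 \left(- \frac{1}{143252}\right) = - \frac{43178}{35813} \approx -1.2057$)
$\frac{-145439 - 211370}{R + W} = \frac{-145439 - 211370}{- \frac{43178}{35813} - 463048} = - \frac{356809}{- \frac{16583181202}{35813}} = \left(-356809\right) \left(- \frac{35813}{16583181202}\right) = \frac{12778400717}{16583181202}$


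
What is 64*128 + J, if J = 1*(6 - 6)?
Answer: 8192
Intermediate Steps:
J = 0 (J = 1*0 = 0)
64*128 + J = 64*128 + 0 = 8192 + 0 = 8192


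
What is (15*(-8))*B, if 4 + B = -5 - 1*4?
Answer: 1560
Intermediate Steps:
B = -13 (B = -4 + (-5 - 1*4) = -4 + (-5 - 4) = -4 - 9 = -13)
(15*(-8))*B = (15*(-8))*(-13) = -120*(-13) = 1560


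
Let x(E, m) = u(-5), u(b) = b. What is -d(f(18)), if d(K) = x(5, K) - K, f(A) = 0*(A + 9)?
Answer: 5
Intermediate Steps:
x(E, m) = -5
f(A) = 0 (f(A) = 0*(9 + A) = 0)
d(K) = -5 - K
-d(f(18)) = -(-5 - 1*0) = -(-5 + 0) = -1*(-5) = 5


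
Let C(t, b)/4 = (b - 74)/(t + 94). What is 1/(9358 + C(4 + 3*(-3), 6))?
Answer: 89/832590 ≈ 0.00010690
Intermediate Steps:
C(t, b) = 4*(-74 + b)/(94 + t) (C(t, b) = 4*((b - 74)/(t + 94)) = 4*((-74 + b)/(94 + t)) = 4*(-74 + b)/(94 + t))
1/(9358 + C(4 + 3*(-3), 6)) = 1/(9358 + 4*(-74 + 6)/(94 + (4 + 3*(-3)))) = 1/(9358 + 4*(-68)/(94 + (4 - 9))) = 1/(9358 + 4*(-68)/(94 - 5)) = 1/(9358 + 4*(-68)/89) = 1/(9358 + 4*(1/89)*(-68)) = 1/(9358 - 272/89) = 1/(832590/89) = 89/832590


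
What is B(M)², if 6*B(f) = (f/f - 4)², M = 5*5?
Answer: 9/4 ≈ 2.2500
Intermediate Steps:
M = 25
B(f) = 3/2 (B(f) = (f/f - 4)²/6 = (1 - 4)²/6 = (⅙)*(-3)² = (⅙)*9 = 3/2)
B(M)² = (3/2)² = 9/4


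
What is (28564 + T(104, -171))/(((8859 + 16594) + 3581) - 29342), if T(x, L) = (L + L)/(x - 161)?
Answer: -14285/154 ≈ -92.760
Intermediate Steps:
T(x, L) = 2*L/(-161 + x) (T(x, L) = (2*L)/(-161 + x) = 2*L/(-161 + x))
(28564 + T(104, -171))/(((8859 + 16594) + 3581) - 29342) = (28564 + 2*(-171)/(-161 + 104))/(((8859 + 16594) + 3581) - 29342) = (28564 + 2*(-171)/(-57))/((25453 + 3581) - 29342) = (28564 + 2*(-171)*(-1/57))/(29034 - 29342) = (28564 + 6)/(-308) = 28570*(-1/308) = -14285/154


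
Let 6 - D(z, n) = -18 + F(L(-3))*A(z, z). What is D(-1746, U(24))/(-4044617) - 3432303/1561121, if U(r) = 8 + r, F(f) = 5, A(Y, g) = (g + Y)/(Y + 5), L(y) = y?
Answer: -24169211173304895/10992911708578837 ≈ -2.1986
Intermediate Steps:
A(Y, g) = (Y + g)/(5 + Y)
D(z, n) = 24 - 10*z/(5 + z) (D(z, n) = 6 - (-18 + 5*((z + z)/(5 + z))) = 6 - (-18 + 5*((2*z)/(5 + z))) = 6 - (-18 + 5*(2*z/(5 + z))) = 6 - (-18 + 10*z/(5 + z)) = 6 + (18 - 10*z/(5 + z)) = 24 - 10*z/(5 + z))
D(-1746, U(24))/(-4044617) - 3432303/1561121 = (2*(60 + 7*(-1746))/(5 - 1746))/(-4044617) - 3432303/1561121 = (2*(60 - 12222)/(-1741))*(-1/4044617) - 3432303*1/1561121 = (2*(-1/1741)*(-12162))*(-1/4044617) - 3432303/1561121 = (24324/1741)*(-1/4044617) - 3432303/1561121 = -24324/7041678197 - 3432303/1561121 = -24169211173304895/10992911708578837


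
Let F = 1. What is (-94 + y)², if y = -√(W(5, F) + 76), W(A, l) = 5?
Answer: 10609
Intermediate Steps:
y = -9 (y = -√(5 + 76) = -√81 = -1*9 = -9)
(-94 + y)² = (-94 - 9)² = (-103)² = 10609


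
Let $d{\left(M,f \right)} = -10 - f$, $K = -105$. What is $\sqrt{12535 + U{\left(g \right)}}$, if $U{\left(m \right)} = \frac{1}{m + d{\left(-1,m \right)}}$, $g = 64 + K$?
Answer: $\frac{\sqrt{1253490}}{10} \approx 111.96$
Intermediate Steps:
$g = -41$ ($g = 64 - 105 = -41$)
$U{\left(m \right)} = - \frac{1}{10}$ ($U{\left(m \right)} = \frac{1}{m - \left(10 + m\right)} = \frac{1}{-10} = - \frac{1}{10}$)
$\sqrt{12535 + U{\left(g \right)}} = \sqrt{12535 - \frac{1}{10}} = \sqrt{\frac{125349}{10}} = \frac{\sqrt{1253490}}{10}$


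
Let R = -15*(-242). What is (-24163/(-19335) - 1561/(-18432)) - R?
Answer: -431064573083/118794240 ≈ -3628.7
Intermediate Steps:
R = 3630
(-24163/(-19335) - 1561/(-18432)) - R = (-24163/(-19335) - 1561/(-18432)) - 1*3630 = (-24163*(-1/19335) - 1561*(-1/18432)) - 3630 = (24163/19335 + 1561/18432) - 3630 = 158518117/118794240 - 3630 = -431064573083/118794240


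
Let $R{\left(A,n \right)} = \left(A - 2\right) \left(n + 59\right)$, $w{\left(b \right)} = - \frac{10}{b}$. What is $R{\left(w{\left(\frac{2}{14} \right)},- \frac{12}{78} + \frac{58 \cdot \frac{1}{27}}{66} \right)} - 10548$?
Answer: $- \frac{19031212}{1287} \approx -14787.0$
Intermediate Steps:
$R{\left(A,n \right)} = \left(-2 + A\right) \left(59 + n\right)$
$R{\left(w{\left(\frac{2}{14} \right)},- \frac{12}{78} + \frac{58 \cdot \frac{1}{27}}{66} \right)} - 10548 = \left(-118 - 2 \left(- \frac{12}{78} + \frac{58 \cdot \frac{1}{27}}{66}\right) + 59 \left(- \frac{10}{2 \cdot \frac{1}{14}}\right) + - \frac{10}{2 \cdot \frac{1}{14}} \left(- \frac{12}{78} + \frac{58 \cdot \frac{1}{27}}{66}\right)\right) - 10548 = \left(-118 - 2 \left(\left(-12\right) \frac{1}{78} + 58 \cdot \frac{1}{27} \cdot \frac{1}{66}\right) + 59 \left(- \frac{10}{2 \cdot \frac{1}{14}}\right) + - \frac{10}{2 \cdot \frac{1}{14}} \left(\left(-12\right) \frac{1}{78} + 58 \cdot \frac{1}{27} \cdot \frac{1}{66}\right)\right) - 10548 = \left(-118 - 2 \left(- \frac{2}{13} + \frac{58}{27} \cdot \frac{1}{66}\right) + 59 \left(- 10 \frac{1}{\frac{1}{7}}\right) + - 10 \frac{1}{\frac{1}{7}} \left(- \frac{2}{13} + \frac{58}{27} \cdot \frac{1}{66}\right)\right) - 10548 = \left(-118 - 2 \left(- \frac{2}{13} + \frac{29}{891}\right) + 59 \left(\left(-10\right) 7\right) + \left(-10\right) 7 \left(- \frac{2}{13} + \frac{29}{891}\right)\right) - 10548 = \left(-118 - - \frac{2810}{11583} + 59 \left(-70\right) - - \frac{98350}{11583}\right) - 10548 = \left(-118 + \frac{2810}{11583} - 4130 + \frac{98350}{11583}\right) - 10548 = - \frac{5455936}{1287} - 10548 = - \frac{19031212}{1287}$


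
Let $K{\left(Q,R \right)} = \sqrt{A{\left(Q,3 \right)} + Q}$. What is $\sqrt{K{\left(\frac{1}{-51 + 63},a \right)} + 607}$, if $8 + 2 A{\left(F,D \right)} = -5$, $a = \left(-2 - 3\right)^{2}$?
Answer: $\frac{\sqrt{21852 + 6 i \sqrt{231}}}{6} \approx 24.637 + 0.051408 i$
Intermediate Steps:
$a = 25$ ($a = \left(-5\right)^{2} = 25$)
$A{\left(F,D \right)} = - \frac{13}{2}$ ($A{\left(F,D \right)} = -4 + \frac{1}{2} \left(-5\right) = -4 - \frac{5}{2} = - \frac{13}{2}$)
$K{\left(Q,R \right)} = \sqrt{- \frac{13}{2} + Q}$
$\sqrt{K{\left(\frac{1}{-51 + 63},a \right)} + 607} = \sqrt{\frac{\sqrt{-26 + \frac{4}{-51 + 63}}}{2} + 607} = \sqrt{\frac{\sqrt{-26 + \frac{4}{12}}}{2} + 607} = \sqrt{\frac{\sqrt{-26 + 4 \cdot \frac{1}{12}}}{2} + 607} = \sqrt{\frac{\sqrt{-26 + \frac{1}{3}}}{2} + 607} = \sqrt{\frac{\sqrt{- \frac{77}{3}}}{2} + 607} = \sqrt{\frac{\frac{1}{3} i \sqrt{231}}{2} + 607} = \sqrt{\frac{i \sqrt{231}}{6} + 607} = \sqrt{607 + \frac{i \sqrt{231}}{6}}$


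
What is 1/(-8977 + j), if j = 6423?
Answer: -1/2554 ≈ -0.00039154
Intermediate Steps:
1/(-8977 + j) = 1/(-8977 + 6423) = 1/(-2554) = -1/2554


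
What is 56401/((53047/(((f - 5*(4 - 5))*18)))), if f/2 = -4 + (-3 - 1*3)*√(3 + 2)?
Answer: -3045654/53047 - 12182616*√5/53047 ≈ -570.94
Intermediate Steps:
f = -8 - 12*√5 (f = 2*(-4 + (-3 - 1*3)*√(3 + 2)) = 2*(-4 + (-3 - 3)*√5) = 2*(-4 - 6*√5) = -8 - 12*√5 ≈ -34.833)
56401/((53047/(((f - 5*(4 - 5))*18)))) = 56401/((53047/((((-8 - 12*√5) - 5*(4 - 5))*18)))) = 56401/((53047/((((-8 - 12*√5) - 5*(-1))*18)))) = 56401/((53047/((((-8 - 12*√5) + 5)*18)))) = 56401/((53047/(((-3 - 12*√5)*18)))) = 56401/((53047/(-54 - 216*√5))) = 56401*(-54/53047 - 216*√5/53047) = -3045654/53047 - 12182616*√5/53047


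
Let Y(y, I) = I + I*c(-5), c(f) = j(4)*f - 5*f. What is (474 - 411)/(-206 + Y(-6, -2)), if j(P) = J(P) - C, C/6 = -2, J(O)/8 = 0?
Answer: -21/46 ≈ -0.45652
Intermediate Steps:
J(O) = 0 (J(O) = 8*0 = 0)
C = -12 (C = 6*(-2) = -12)
j(P) = 12 (j(P) = 0 - 1*(-12) = 0 + 12 = 12)
c(f) = 7*f (c(f) = 12*f - 5*f = 7*f)
Y(y, I) = -34*I (Y(y, I) = I + I*(7*(-5)) = I + I*(-35) = I - 35*I = -34*I)
(474 - 411)/(-206 + Y(-6, -2)) = (474 - 411)/(-206 - 34*(-2)) = 63/(-206 + 68) = 63/(-138) = 63*(-1/138) = -21/46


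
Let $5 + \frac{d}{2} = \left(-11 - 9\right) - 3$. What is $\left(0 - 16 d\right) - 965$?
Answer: $-69$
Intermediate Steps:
$d = -56$ ($d = -10 + 2 \left(\left(-11 - 9\right) - 3\right) = -10 + 2 \left(-20 - 3\right) = -10 + 2 \left(-23\right) = -10 - 46 = -56$)
$\left(0 - 16 d\right) - 965 = \left(0 - -896\right) - 965 = \left(0 + 896\right) - 965 = 896 - 965 = -69$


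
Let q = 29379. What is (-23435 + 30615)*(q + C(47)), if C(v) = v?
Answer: 211278680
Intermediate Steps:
(-23435 + 30615)*(q + C(47)) = (-23435 + 30615)*(29379 + 47) = 7180*29426 = 211278680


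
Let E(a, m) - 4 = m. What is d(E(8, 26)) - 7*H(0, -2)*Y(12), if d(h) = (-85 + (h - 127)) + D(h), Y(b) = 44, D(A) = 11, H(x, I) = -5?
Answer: 1369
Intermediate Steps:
E(a, m) = 4 + m
d(h) = -201 + h (d(h) = (-85 + (h - 127)) + 11 = (-85 + (-127 + h)) + 11 = (-212 + h) + 11 = -201 + h)
d(E(8, 26)) - 7*H(0, -2)*Y(12) = (-201 + (4 + 26)) - 7*(-5)*44 = (-201 + 30) - (-35)*44 = -171 - 1*(-1540) = -171 + 1540 = 1369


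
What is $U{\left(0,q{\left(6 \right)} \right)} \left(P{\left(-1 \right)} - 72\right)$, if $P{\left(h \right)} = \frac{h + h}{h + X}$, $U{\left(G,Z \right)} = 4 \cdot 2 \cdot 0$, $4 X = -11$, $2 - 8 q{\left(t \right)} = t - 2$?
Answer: $0$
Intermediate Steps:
$q{\left(t \right)} = \frac{1}{2} - \frac{t}{8}$ ($q{\left(t \right)} = \frac{1}{4} - \frac{t - 2}{8} = \frac{1}{4} - \frac{-2 + t}{8} = \frac{1}{4} - \left(- \frac{1}{4} + \frac{t}{8}\right) = \frac{1}{2} - \frac{t}{8}$)
$X = - \frac{11}{4}$ ($X = \frac{1}{4} \left(-11\right) = - \frac{11}{4} \approx -2.75$)
$U{\left(G,Z \right)} = 0$ ($U{\left(G,Z \right)} = 8 \cdot 0 = 0$)
$P{\left(h \right)} = \frac{2 h}{- \frac{11}{4} + h}$ ($P{\left(h \right)} = \frac{h + h}{h - \frac{11}{4}} = \frac{2 h}{- \frac{11}{4} + h}$)
$U{\left(0,q{\left(6 \right)} \right)} \left(P{\left(-1 \right)} - 72\right) = 0 \left(8 \left(-1\right) \frac{1}{-11 + 4 \left(-1\right)} - 72\right) = 0 \left(8 \left(-1\right) \frac{1}{-11 - 4} - 72\right) = 0 \left(8 \left(-1\right) \frac{1}{-15} - 72\right) = 0 \left(8 \left(-1\right) \left(- \frac{1}{15}\right) - 72\right) = 0 \left(\frac{8}{15} - 72\right) = 0 \left(- \frac{1072}{15}\right) = 0$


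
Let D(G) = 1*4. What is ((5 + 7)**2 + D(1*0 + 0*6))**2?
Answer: 21904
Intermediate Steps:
D(G) = 4
((5 + 7)**2 + D(1*0 + 0*6))**2 = ((5 + 7)**2 + 4)**2 = (12**2 + 4)**2 = (144 + 4)**2 = 148**2 = 21904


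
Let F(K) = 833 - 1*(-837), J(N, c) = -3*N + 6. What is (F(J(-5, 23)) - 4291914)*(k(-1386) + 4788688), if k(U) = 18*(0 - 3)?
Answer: -20544408286696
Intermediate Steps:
J(N, c) = 6 - 3*N
F(K) = 1670 (F(K) = 833 + 837 = 1670)
k(U) = -54 (k(U) = 18*(-3) = -54)
(F(J(-5, 23)) - 4291914)*(k(-1386) + 4788688) = (1670 - 4291914)*(-54 + 4788688) = -4290244*4788634 = -20544408286696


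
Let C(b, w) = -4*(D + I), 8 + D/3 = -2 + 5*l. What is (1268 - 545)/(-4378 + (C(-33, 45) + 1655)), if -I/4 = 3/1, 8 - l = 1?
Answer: -723/2975 ≈ -0.24303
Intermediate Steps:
l = 7 (l = 8 - 1*1 = 8 - 1 = 7)
I = -12 (I = -12/1 = -12 ≈ -12.000)
D = 75 (D = -24 + 3*(-2 + 5*7) = -24 + 3*(-2 + 35) = -24 + 3*33 = -24 + 99 = 75)
C(b, w) = -252 (C(b, w) = -4*(75 - 12) = -4*63 = -252)
(1268 - 545)/(-4378 + (C(-33, 45) + 1655)) = (1268 - 545)/(-4378 + (-252 + 1655)) = 723/(-4378 + 1403) = 723/(-2975) = 723*(-1/2975) = -723/2975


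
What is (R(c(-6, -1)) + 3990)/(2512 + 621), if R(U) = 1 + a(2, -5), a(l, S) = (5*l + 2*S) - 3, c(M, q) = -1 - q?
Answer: 3988/3133 ≈ 1.2729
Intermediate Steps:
a(l, S) = -3 + 2*S + 5*l (a(l, S) = (2*S + 5*l) - 3 = -3 + 2*S + 5*l)
R(U) = -2 (R(U) = 1 + (-3 + 2*(-5) + 5*2) = 1 + (-3 - 10 + 10) = 1 - 3 = -2)
(R(c(-6, -1)) + 3990)/(2512 + 621) = (-2 + 3990)/(2512 + 621) = 3988/3133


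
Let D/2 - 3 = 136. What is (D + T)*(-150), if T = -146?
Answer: -19800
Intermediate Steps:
D = 278 (D = 6 + 2*136 = 6 + 272 = 278)
(D + T)*(-150) = (278 - 146)*(-150) = 132*(-150) = -19800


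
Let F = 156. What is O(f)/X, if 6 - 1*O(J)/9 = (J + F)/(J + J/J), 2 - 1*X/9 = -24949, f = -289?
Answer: 1595/7185888 ≈ 0.00022196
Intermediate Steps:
X = 224559 (X = 18 - 9*(-24949) = 18 + 224541 = 224559)
O(J) = 54 - 9*(156 + J)/(1 + J) (O(J) = 54 - 9*(J + 156)/(J + J/J) = 54 - 9*(156 + J)/(J + 1) = 54 - 9*(156 + J)/(1 + J))
O(f)/X = (45*(-30 - 289)/(1 - 289))/224559 = (45*(-319)/(-288))*(1/224559) = (45*(-1/288)*(-319))*(1/224559) = (1595/32)*(1/224559) = 1595/7185888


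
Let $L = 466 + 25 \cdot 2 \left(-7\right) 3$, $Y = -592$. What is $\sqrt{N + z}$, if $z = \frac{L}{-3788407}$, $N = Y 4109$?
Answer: $\frac{6 i \sqrt{969769694051152694}}{3788407} \approx 1559.7 i$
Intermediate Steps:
$N = -2432528$ ($N = \left(-592\right) 4109 = -2432528$)
$L = -584$ ($L = 466 + 25 \left(\left(-14\right) 3\right) = 466 + 25 \left(-42\right) = 466 - 1050 = -584$)
$z = \frac{584}{3788407}$ ($z = - \frac{584}{-3788407} = \left(-584\right) \left(- \frac{1}{3788407}\right) = \frac{584}{3788407} \approx 0.00015415$)
$\sqrt{N + z} = \sqrt{-2432528 + \frac{584}{3788407}} = \sqrt{- \frac{9215406102312}{3788407}} = \frac{6 i \sqrt{969769694051152694}}{3788407}$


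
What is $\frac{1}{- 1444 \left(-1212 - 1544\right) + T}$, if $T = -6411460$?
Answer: $- \frac{1}{2431796} \approx -4.1122 \cdot 10^{-7}$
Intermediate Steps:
$\frac{1}{- 1444 \left(-1212 - 1544\right) + T} = \frac{1}{- 1444 \left(-1212 - 1544\right) - 6411460} = \frac{1}{\left(-1444\right) \left(-2756\right) - 6411460} = \frac{1}{3979664 - 6411460} = \frac{1}{-2431796} = - \frac{1}{2431796}$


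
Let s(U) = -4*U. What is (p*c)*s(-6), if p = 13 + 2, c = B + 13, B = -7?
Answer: 2160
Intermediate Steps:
c = 6 (c = -7 + 13 = 6)
p = 15
(p*c)*s(-6) = (15*6)*(-4*(-6)) = 90*24 = 2160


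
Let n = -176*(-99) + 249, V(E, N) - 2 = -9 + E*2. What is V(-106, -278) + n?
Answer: 17454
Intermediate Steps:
V(E, N) = -7 + 2*E (V(E, N) = 2 + (-9 + E*2) = 2 + (-9 + 2*E) = -7 + 2*E)
n = 17673 (n = 17424 + 249 = 17673)
V(-106, -278) + n = (-7 + 2*(-106)) + 17673 = (-7 - 212) + 17673 = -219 + 17673 = 17454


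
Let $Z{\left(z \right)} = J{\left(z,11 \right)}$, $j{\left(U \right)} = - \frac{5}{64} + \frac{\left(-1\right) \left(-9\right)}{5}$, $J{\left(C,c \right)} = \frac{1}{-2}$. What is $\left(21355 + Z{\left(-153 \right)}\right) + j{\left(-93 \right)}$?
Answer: $\frac{6833991}{320} \approx 21356.0$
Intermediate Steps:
$J{\left(C,c \right)} = - \frac{1}{2}$
$j{\left(U \right)} = \frac{551}{320}$ ($j{\left(U \right)} = \left(-5\right) \frac{1}{64} + 9 \cdot \frac{1}{5} = - \frac{5}{64} + \frac{9}{5} = \frac{551}{320}$)
$Z{\left(z \right)} = - \frac{1}{2}$
$\left(21355 + Z{\left(-153 \right)}\right) + j{\left(-93 \right)} = \left(21355 - \frac{1}{2}\right) + \frac{551}{320} = \frac{42709}{2} + \frac{551}{320} = \frac{6833991}{320}$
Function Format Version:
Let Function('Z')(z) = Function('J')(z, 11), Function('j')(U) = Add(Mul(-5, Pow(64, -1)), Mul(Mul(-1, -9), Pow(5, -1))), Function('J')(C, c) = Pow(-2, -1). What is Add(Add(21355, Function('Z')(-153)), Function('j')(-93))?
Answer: Rational(6833991, 320) ≈ 21356.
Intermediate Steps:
Function('J')(C, c) = Rational(-1, 2)
Function('j')(U) = Rational(551, 320) (Function('j')(U) = Add(Mul(-5, Rational(1, 64)), Mul(9, Rational(1, 5))) = Add(Rational(-5, 64), Rational(9, 5)) = Rational(551, 320))
Function('Z')(z) = Rational(-1, 2)
Add(Add(21355, Function('Z')(-153)), Function('j')(-93)) = Add(Add(21355, Rational(-1, 2)), Rational(551, 320)) = Add(Rational(42709, 2), Rational(551, 320)) = Rational(6833991, 320)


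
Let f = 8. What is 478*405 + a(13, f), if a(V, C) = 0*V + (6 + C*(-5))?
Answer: 193556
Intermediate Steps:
a(V, C) = 6 - 5*C (a(V, C) = 0 + (6 - 5*C) = 6 - 5*C)
478*405 + a(13, f) = 478*405 + (6 - 5*8) = 193590 + (6 - 40) = 193590 - 34 = 193556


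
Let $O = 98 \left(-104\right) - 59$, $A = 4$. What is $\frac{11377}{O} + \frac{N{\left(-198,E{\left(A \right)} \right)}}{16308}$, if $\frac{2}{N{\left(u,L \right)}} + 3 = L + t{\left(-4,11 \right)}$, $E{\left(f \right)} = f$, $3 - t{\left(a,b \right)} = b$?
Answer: $- \frac{72154073}{65011842} \approx -1.1099$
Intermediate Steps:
$t{\left(a,b \right)} = 3 - b$
$N{\left(u,L \right)} = \frac{2}{-11 + L}$ ($N{\left(u,L \right)} = \frac{2}{-3 + \left(L + \left(3 - 11\right)\right)} = \frac{2}{-3 + \left(L - 8\right)} = \frac{2}{-3 + \left(-8 + L\right)} = \frac{2}{-11 + L}$)
$O = -10251$ ($O = -10192 - 59 = -10251$)
$\frac{11377}{O} + \frac{N{\left(-198,E{\left(A \right)} \right)}}{16308} = \frac{11377}{-10251} + \frac{2 \frac{1}{-11 + 4}}{16308} = 11377 \left(- \frac{1}{10251}\right) + \frac{2}{-7} \cdot \frac{1}{16308} = - \frac{11377}{10251} + 2 \left(- \frac{1}{7}\right) \frac{1}{16308} = - \frac{11377}{10251} - \frac{1}{57078} = - \frac{72154073}{65011842}$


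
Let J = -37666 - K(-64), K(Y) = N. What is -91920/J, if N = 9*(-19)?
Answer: 18384/7499 ≈ 2.4515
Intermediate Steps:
N = -171
K(Y) = -171
J = -37495 (J = -37666 - 1*(-171) = -37666 + 171 = -37495)
-91920/J = -91920/(-37495) = -91920*(-1/37495) = 18384/7499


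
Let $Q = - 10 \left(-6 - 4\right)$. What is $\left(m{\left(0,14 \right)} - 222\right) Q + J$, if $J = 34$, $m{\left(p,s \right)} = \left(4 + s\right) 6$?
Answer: $-11366$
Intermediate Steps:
$m{\left(p,s \right)} = 24 + 6 s$
$Q = 100$ ($Q = \left(-10\right) \left(-10\right) = 100$)
$\left(m{\left(0,14 \right)} - 222\right) Q + J = \left(\left(24 + 6 \cdot 14\right) - 222\right) 100 + 34 = \left(\left(24 + 84\right) - 222\right) 100 + 34 = \left(108 - 222\right) 100 + 34 = \left(-114\right) 100 + 34 = -11400 + 34 = -11366$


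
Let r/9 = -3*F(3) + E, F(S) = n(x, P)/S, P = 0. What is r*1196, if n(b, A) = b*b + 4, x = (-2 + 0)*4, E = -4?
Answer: -775008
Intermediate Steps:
x = -8 (x = -2*4 = -8)
n(b, A) = 4 + b**2 (n(b, A) = b**2 + 4 = 4 + b**2)
F(S) = 68/S (F(S) = (4 + (-8)**2)/S = (4 + 64)/S = 68/S)
r = -648 (r = 9*(-204/3 - 4) = 9*(-3*68/3 - 4) = 9*(-68 - 4) = 9*(-72) = -648)
r*1196 = -648*1196 = -775008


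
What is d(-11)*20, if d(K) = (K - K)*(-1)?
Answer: 0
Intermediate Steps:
d(K) = 0 (d(K) = 0*(-1) = 0)
d(-11)*20 = 0*20 = 0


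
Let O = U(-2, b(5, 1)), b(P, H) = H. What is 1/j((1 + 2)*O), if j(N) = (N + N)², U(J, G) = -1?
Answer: 1/36 ≈ 0.027778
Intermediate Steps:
O = -1
j(N) = 4*N² (j(N) = (2*N)² = 4*N²)
1/j((1 + 2)*O) = 1/(4*((1 + 2)*(-1))²) = 1/(4*(3*(-1))²) = 1/(4*(-3)²) = 1/(4*9) = 1/36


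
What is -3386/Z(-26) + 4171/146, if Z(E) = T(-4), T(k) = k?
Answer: 63880/73 ≈ 875.07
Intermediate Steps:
Z(E) = -4
-3386/Z(-26) + 4171/146 = -3386/(-4) + 4171/146 = -3386*(-1/4) + 4171*(1/146) = 1693/2 + 4171/146 = 63880/73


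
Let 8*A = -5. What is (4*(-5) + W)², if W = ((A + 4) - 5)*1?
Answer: 29929/64 ≈ 467.64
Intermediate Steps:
A = -5/8 (A = (⅛)*(-5) = -5/8 ≈ -0.62500)
W = -13/8 (W = ((-5/8 + 4) - 5)*1 = (27/8 - 5)*1 = -13/8*1 = -13/8 ≈ -1.6250)
(4*(-5) + W)² = (4*(-5) - 13/8)² = (-20 - 13/8)² = (-173/8)² = 29929/64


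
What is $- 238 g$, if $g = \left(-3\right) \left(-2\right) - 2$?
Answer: $-952$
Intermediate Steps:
$g = 4$ ($g = 6 - 2 = 4$)
$- 238 g = \left(-238\right) 4 = -952$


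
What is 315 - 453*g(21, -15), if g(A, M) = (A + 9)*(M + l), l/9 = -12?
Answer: 1671885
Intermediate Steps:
l = -108 (l = 9*(-12) = -108)
g(A, M) = (-108 + M)*(9 + A) (g(A, M) = (A + 9)*(M - 108) = (9 + A)*(-108 + M) = (-108 + M)*(9 + A))
315 - 453*g(21, -15) = 315 - 453*(-972 - 108*21 + 9*(-15) + 21*(-15)) = 315 - 453*(-972 - 2268 - 135 - 315) = 315 - 453*(-3690) = 315 + 1671570 = 1671885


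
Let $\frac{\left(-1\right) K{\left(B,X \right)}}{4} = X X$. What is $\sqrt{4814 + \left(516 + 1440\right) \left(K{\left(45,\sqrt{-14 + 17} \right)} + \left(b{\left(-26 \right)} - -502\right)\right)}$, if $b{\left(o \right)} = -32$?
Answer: $\sqrt{900662} \approx 949.03$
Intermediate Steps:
$K{\left(B,X \right)} = - 4 X^{2}$ ($K{\left(B,X \right)} = - 4 X X = - 4 X^{2}$)
$\sqrt{4814 + \left(516 + 1440\right) \left(K{\left(45,\sqrt{-14 + 17} \right)} + \left(b{\left(-26 \right)} - -502\right)\right)} = \sqrt{4814 + \left(516 + 1440\right) \left(- 4 \left(\sqrt{-14 + 17}\right)^{2} - -470\right)} = \sqrt{4814 + 1956 \left(- 4 \left(\sqrt{3}\right)^{2} + \left(-32 + 502\right)\right)} = \sqrt{4814 + 1956 \left(\left(-4\right) 3 + 470\right)} = \sqrt{4814 + 1956 \left(-12 + 470\right)} = \sqrt{4814 + 1956 \cdot 458} = \sqrt{4814 + 895848} = \sqrt{900662}$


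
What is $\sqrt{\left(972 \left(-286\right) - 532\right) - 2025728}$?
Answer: $6 i \sqrt{64007} \approx 1518.0 i$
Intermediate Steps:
$\sqrt{\left(972 \left(-286\right) - 532\right) - 2025728} = \sqrt{\left(-277992 - 532\right) - 2025728} = \sqrt{-278524 - 2025728} = \sqrt{-2304252} = 6 i \sqrt{64007}$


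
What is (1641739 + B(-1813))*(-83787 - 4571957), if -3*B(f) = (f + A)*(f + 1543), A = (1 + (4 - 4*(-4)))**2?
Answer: -7068625229696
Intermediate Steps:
A = 441 (A = (1 + (4 + 16))**2 = (1 + 20)**2 = 21**2 = 441)
B(f) = -(441 + f)*(1543 + f)/3 (B(f) = -(f + 441)*(f + 1543)/3 = -(441 + f)*(1543 + f)/3)
(1641739 + B(-1813))*(-83787 - 4571957) = (1641739 + (-226821 - 1984/3*(-1813) - 1/3*(-1813)**2))*(-83787 - 4571957) = (1641739 + (-226821 + 3596992/3 - 1/3*3286969))*(-4655744) = (1641739 + (-226821 + 3596992/3 - 3286969/3))*(-4655744) = (1641739 - 123480)*(-4655744) = 1518259*(-4655744) = -7068625229696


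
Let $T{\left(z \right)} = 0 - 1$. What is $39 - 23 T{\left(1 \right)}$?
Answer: $62$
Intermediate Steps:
$T{\left(z \right)} = -1$ ($T{\left(z \right)} = 0 - 1 = -1$)
$39 - 23 T{\left(1 \right)} = 39 - -23 = 39 + 23 = 62$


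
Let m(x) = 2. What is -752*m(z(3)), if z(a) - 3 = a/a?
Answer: -1504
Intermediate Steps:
z(a) = 4 (z(a) = 3 + a/a = 3 + 1 = 4)
-752*m(z(3)) = -752*2 = -1504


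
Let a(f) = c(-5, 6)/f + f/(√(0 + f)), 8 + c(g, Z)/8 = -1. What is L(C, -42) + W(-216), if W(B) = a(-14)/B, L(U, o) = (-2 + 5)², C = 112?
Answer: 377/42 - I*√14/216 ≈ 8.9762 - 0.017322*I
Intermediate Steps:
c(g, Z) = -72 (c(g, Z) = -64 + 8*(-1) = -64 - 8 = -72)
a(f) = √f - 72/f (a(f) = -72/f + f/(√(0 + f)) = -72/f + f/(√f) = -72/f + f/√f = -72/f + √f = √f - 72/f)
L(U, o) = 9 (L(U, o) = 3² = 9)
W(B) = (36/7 + I*√14)/B (W(B) = ((-72 + (-14)^(3/2))/(-14))/B = (-(-72 - 14*I*√14)/14)/B = (36/7 + I*√14)/B)
L(C, -42) + W(-216) = 9 + (36/7 + I*√14)/(-216) = 9 - (36/7 + I*√14)/216 = 9 + (-1/42 - I*√14/216) = 377/42 - I*√14/216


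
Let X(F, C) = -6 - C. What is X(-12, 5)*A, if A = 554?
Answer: -6094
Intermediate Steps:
X(-12, 5)*A = (-6 - 1*5)*554 = (-6 - 5)*554 = -11*554 = -6094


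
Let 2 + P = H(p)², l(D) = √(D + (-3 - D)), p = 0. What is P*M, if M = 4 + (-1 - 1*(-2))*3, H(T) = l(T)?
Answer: -35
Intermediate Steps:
l(D) = I*√3 (l(D) = √(-3) = I*√3)
H(T) = I*√3
M = 7 (M = 4 + (-1 + 2)*3 = 4 + 1*3 = 4 + 3 = 7)
P = -5 (P = -2 + (I*√3)² = -2 - 3 = -5)
P*M = -5*7 = -35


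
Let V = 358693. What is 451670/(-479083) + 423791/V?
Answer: 41020196343/171843718519 ≈ 0.23871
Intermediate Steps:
451670/(-479083) + 423791/V = 451670/(-479083) + 423791/358693 = 451670*(-1/479083) + 423791*(1/358693) = -451670/479083 + 423791/358693 = 41020196343/171843718519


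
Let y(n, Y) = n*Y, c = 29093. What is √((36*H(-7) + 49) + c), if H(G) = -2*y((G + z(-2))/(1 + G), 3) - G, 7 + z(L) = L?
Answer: 3*√3202 ≈ 169.76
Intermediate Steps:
z(L) = -7 + L
y(n, Y) = Y*n
H(G) = -G - 6*(-9 + G)/(1 + G) (H(G) = -6*(G + (-7 - 2))/(1 + G) - G = -6*(G - 9)/(1 + G) - G = -6*(-9 + G)/(1 + G) - G = -G - 6*(-9 + G)/(1 + G))
√((36*H(-7) + 49) + c) = √((36*((54 - 1*(-7)² - 7*(-7))/(1 - 7)) + 49) + 29093) = √((36*((54 - 1*49 + 49)/(-6)) + 49) + 29093) = √((36*(-(54 - 49 + 49)/6) + 49) + 29093) = √((36*(-⅙*54) + 49) + 29093) = √((36*(-9) + 49) + 29093) = √((-324 + 49) + 29093) = √(-275 + 29093) = √28818 = 3*√3202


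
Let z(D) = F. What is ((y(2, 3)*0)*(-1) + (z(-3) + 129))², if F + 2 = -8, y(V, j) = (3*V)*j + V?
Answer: 14161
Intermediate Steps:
y(V, j) = V + 3*V*j (y(V, j) = 3*V*j + V = V + 3*V*j)
F = -10 (F = -2 - 8 = -10)
z(D) = -10
((y(2, 3)*0)*(-1) + (z(-3) + 129))² = (((2*(1 + 3*3))*0)*(-1) + (-10 + 129))² = (((2*(1 + 9))*0)*(-1) + 119)² = (((2*10)*0)*(-1) + 119)² = ((20*0)*(-1) + 119)² = (0*(-1) + 119)² = (0 + 119)² = 119² = 14161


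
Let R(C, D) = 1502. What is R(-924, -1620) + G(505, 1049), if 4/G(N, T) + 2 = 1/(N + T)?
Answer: 4660498/3107 ≈ 1500.0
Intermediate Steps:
G(N, T) = 4/(-2 + 1/(N + T))
R(-924, -1620) + G(505, 1049) = 1502 + 4*(-1*505 - 1*1049)/(-1 + 2*505 + 2*1049) = 1502 + 4*(-505 - 1049)/(-1 + 1010 + 2098) = 1502 + 4*(-1554)/3107 = 1502 + 4*(1/3107)*(-1554) = 1502 - 6216/3107 = 4660498/3107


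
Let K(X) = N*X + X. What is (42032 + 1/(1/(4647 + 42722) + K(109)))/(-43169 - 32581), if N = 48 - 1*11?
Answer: -2748926427379/4954110574750 ≈ -0.55488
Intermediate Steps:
N = 37 (N = 48 - 11 = 37)
K(X) = 38*X (K(X) = 37*X + X = 38*X)
(42032 + 1/(1/(4647 + 42722) + K(109)))/(-43169 - 32581) = (42032 + 1/(1/(4647 + 42722) + 38*109))/(-43169 - 32581) = (42032 + 1/(1/47369 + 4142))/(-75750) = (42032 + 1/(1/47369 + 4142))*(-1/75750) = (42032 + 1/(196202399/47369))*(-1/75750) = (42032 + 47369/196202399)*(-1/75750) = (8246779282137/196202399)*(-1/75750) = -2748926427379/4954110574750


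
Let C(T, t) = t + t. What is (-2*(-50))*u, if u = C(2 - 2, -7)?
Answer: -1400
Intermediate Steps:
C(T, t) = 2*t
u = -14 (u = 2*(-7) = -14)
(-2*(-50))*u = -2*(-50)*(-14) = 100*(-14) = -1400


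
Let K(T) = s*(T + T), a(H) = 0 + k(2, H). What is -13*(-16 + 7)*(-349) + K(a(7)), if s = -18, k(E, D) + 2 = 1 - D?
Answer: -40545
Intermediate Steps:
k(E, D) = -1 - D (k(E, D) = -2 + (1 - D) = -1 - D)
a(H) = -1 - H (a(H) = 0 + (-1 - H) = -1 - H)
K(T) = -36*T (K(T) = -18*(T + T) = -36*T)
-13*(-16 + 7)*(-349) + K(a(7)) = -13*(-16 + 7)*(-349) - 36*(-1 - 1*7) = -13*(-9)*(-349) - 36*(-1 - 7) = 117*(-349) - 36*(-8) = -40833 + 288 = -40545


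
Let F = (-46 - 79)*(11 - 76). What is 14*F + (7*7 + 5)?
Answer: 113804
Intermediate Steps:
F = 8125 (F = -125*(-65) = 8125)
14*F + (7*7 + 5) = 14*8125 + (7*7 + 5) = 113750 + (49 + 5) = 113750 + 54 = 113804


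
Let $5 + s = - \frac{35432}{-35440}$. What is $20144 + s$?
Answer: $\frac{89220199}{4430} \approx 20140.0$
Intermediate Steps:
$s = - \frac{17721}{4430}$ ($s = -5 - \frac{35432}{-35440} = -5 - - \frac{4429}{4430} = -5 + \frac{4429}{4430} = - \frac{17721}{4430} \approx -4.0002$)
$20144 + s = 20144 - \frac{17721}{4430} = \frac{89220199}{4430}$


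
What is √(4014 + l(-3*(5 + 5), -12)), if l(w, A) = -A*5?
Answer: √4074 ≈ 63.828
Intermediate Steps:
l(w, A) = -5*A
√(4014 + l(-3*(5 + 5), -12)) = √(4014 - 5*(-12)) = √(4014 + 60) = √4074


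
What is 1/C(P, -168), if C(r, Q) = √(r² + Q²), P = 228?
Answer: √557/6684 ≈ 0.0035309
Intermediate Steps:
C(r, Q) = √(Q² + r²)
1/C(P, -168) = 1/(√((-168)² + 228²)) = 1/(√(28224 + 51984)) = 1/(√80208) = 1/(12*√557) = √557/6684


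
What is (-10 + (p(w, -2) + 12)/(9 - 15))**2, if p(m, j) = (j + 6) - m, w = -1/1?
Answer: 5929/36 ≈ 164.69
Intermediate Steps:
w = -1 (w = -1*1 = -1)
p(m, j) = 6 + j - m (p(m, j) = (6 + j) - m = 6 + j - m)
(-10 + (p(w, -2) + 12)/(9 - 15))**2 = (-10 + ((6 - 2 - 1*(-1)) + 12)/(9 - 15))**2 = (-10 + ((6 - 2 + 1) + 12)/(-6))**2 = (-10 + (5 + 12)*(-1/6))**2 = (-10 + 17*(-1/6))**2 = (-10 - 17/6)**2 = (-77/6)**2 = 5929/36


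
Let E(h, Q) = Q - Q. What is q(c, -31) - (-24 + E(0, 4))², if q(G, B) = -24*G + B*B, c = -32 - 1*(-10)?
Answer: 913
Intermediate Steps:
c = -22 (c = -32 + 10 = -22)
q(G, B) = B² - 24*G (q(G, B) = -24*G + B² = B² - 24*G)
E(h, Q) = 0
q(c, -31) - (-24 + E(0, 4))² = ((-31)² - 24*(-22)) - (-24 + 0)² = (961 + 528) - 1*(-24)² = 1489 - 1*576 = 1489 - 576 = 913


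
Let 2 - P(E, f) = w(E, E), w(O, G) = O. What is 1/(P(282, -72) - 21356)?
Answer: -1/21636 ≈ -4.6219e-5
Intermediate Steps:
P(E, f) = 2 - E
1/(P(282, -72) - 21356) = 1/((2 - 1*282) - 21356) = 1/((2 - 282) - 21356) = 1/(-280 - 21356) = 1/(-21636) = -1/21636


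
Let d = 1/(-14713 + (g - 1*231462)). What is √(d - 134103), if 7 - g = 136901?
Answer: 2*I*√4919630871452363/383069 ≈ 366.2*I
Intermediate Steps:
g = -136894 (g = 7 - 1*136901 = 7 - 136901 = -136894)
d = -1/383069 (d = 1/(-14713 + (-136894 - 1*231462)) = 1/(-14713 + (-136894 - 231462)) = 1/(-14713 - 368356) = 1/(-383069) = -1/383069 ≈ -2.6105e-6)
√(d - 134103) = √(-1/383069 - 134103) = √(-51370702108/383069) = 2*I*√4919630871452363/383069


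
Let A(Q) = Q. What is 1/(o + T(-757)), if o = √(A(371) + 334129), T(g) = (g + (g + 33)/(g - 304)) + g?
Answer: -56785781/73383134080 - 1125721*√3345/220149402240 ≈ -0.0010696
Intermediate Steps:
T(g) = 2*g + (33 + g)/(-304 + g) (T(g) = (g + (33 + g)/(-304 + g)) + g = 2*g + (33 + g)/(-304 + g))
o = 10*√3345 (o = √(371 + 334129) = √334500 = 10*√3345 ≈ 578.36)
1/(o + T(-757)) = 1/(10*√3345 + (33 - 607*(-757) + 2*(-757)²)/(-304 - 757)) = 1/(10*√3345 + (33 + 459499 + 2*573049)/(-1061)) = 1/(10*√3345 - (33 + 459499 + 1146098)/1061) = 1/(10*√3345 - 1/1061*1605630) = 1/(10*√3345 - 1605630/1061) = 1/(-1605630/1061 + 10*√3345)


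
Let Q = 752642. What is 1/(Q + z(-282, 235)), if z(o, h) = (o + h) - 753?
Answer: 1/751842 ≈ 1.3301e-6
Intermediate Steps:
z(o, h) = -753 + h + o (z(o, h) = (h + o) - 753 = -753 + h + o)
1/(Q + z(-282, 235)) = 1/(752642 + (-753 + 235 - 282)) = 1/(752642 - 800) = 1/751842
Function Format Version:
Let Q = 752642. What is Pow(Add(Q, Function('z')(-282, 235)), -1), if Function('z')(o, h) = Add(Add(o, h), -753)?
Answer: Rational(1, 751842) ≈ 1.3301e-6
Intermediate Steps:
Function('z')(o, h) = Add(-753, h, o) (Function('z')(o, h) = Add(Add(h, o), -753) = Add(-753, h, o))
Pow(Add(Q, Function('z')(-282, 235)), -1) = Pow(Add(752642, Add(-753, 235, -282)), -1) = Pow(Add(752642, -800), -1) = Pow(751842, -1) = Rational(1, 751842)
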